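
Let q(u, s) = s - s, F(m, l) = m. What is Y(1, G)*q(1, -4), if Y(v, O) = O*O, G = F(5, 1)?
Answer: 0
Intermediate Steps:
G = 5
q(u, s) = 0
Y(v, O) = O**2
Y(1, G)*q(1, -4) = 5**2*0 = 25*0 = 0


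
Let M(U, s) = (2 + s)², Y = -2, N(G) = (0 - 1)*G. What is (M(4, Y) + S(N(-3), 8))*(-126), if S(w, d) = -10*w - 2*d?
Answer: 5796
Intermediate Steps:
N(G) = -G
(M(4, Y) + S(N(-3), 8))*(-126) = ((2 - 2)² + (-(-10)*(-3) - 2*8))*(-126) = (0² + (-10*3 - 16))*(-126) = (0 + (-30 - 16))*(-126) = (0 - 46)*(-126) = -46*(-126) = 5796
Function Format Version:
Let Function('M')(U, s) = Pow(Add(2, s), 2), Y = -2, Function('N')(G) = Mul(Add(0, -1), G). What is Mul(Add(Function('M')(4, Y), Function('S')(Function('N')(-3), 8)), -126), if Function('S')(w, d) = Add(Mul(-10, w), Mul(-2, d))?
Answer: 5796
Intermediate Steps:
Function('N')(G) = Mul(-1, G)
Mul(Add(Function('M')(4, Y), Function('S')(Function('N')(-3), 8)), -126) = Mul(Add(Pow(Add(2, -2), 2), Add(Mul(-10, Mul(-1, -3)), Mul(-2, 8))), -126) = Mul(Add(Pow(0, 2), Add(Mul(-10, 3), -16)), -126) = Mul(Add(0, Add(-30, -16)), -126) = Mul(Add(0, -46), -126) = Mul(-46, -126) = 5796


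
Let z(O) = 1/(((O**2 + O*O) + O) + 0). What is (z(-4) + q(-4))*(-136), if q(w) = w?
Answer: 3774/7 ≈ 539.14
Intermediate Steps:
z(O) = 1/(O + 2*O**2) (z(O) = 1/(((O**2 + O**2) + O) + 0) = 1/((2*O**2 + O) + 0) = 1/((O + 2*O**2) + 0) = 1/(O + 2*O**2))
(z(-4) + q(-4))*(-136) = (1/((-4)*(1 + 2*(-4))) - 4)*(-136) = (-1/(4*(1 - 8)) - 4)*(-136) = (-1/4/(-7) - 4)*(-136) = (-1/4*(-1/7) - 4)*(-136) = (1/28 - 4)*(-136) = -111/28*(-136) = 3774/7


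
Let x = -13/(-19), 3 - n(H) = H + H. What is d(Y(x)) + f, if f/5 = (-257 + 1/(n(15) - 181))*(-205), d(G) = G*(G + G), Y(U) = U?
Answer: 19780496729/75088 ≈ 2.6343e+5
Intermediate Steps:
n(H) = 3 - 2*H (n(H) = 3 - (H + H) = 3 - 2*H)
x = 13/19 (x = -13*(-1/19) = 13/19 ≈ 0.68421)
d(G) = 2*G**2 (d(G) = G*(2*G) = 2*G**2)
f = 54793425/208 (f = 5*((-257 + 1/((3 - 2*15) - 181))*(-205)) = 5*((-257 + 1/((3 - 30) - 181))*(-205)) = 5*((-257 + 1/(-27 - 181))*(-205)) = 5*((-257 + 1/(-208))*(-205)) = 5*((-257 - 1/208)*(-205)) = 5*(-53457/208*(-205)) = 5*(10958685/208) = 54793425/208 ≈ 2.6343e+5)
d(Y(x)) + f = 2*(13/19)**2 + 54793425/208 = 2*(169/361) + 54793425/208 = 338/361 + 54793425/208 = 19780496729/75088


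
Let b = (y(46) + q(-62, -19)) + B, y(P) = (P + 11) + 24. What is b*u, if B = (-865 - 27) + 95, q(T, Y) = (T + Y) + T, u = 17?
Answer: -14603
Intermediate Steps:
y(P) = 35 + P (y(P) = (11 + P) + 24 = 35 + P)
q(T, Y) = Y + 2*T
B = -797 (B = -892 + 95 = -797)
b = -859 (b = ((35 + 46) + (-19 + 2*(-62))) - 797 = (81 + (-19 - 124)) - 797 = (81 - 143) - 797 = -62 - 797 = -859)
b*u = -859*17 = -14603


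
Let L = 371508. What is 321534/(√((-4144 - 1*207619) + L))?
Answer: 321534*√159745/159745 ≈ 804.48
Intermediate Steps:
321534/(√((-4144 - 1*207619) + L)) = 321534/(√((-4144 - 1*207619) + 371508)) = 321534/(√((-4144 - 207619) + 371508)) = 321534/(√(-211763 + 371508)) = 321534/(√159745) = 321534*(√159745/159745) = 321534*√159745/159745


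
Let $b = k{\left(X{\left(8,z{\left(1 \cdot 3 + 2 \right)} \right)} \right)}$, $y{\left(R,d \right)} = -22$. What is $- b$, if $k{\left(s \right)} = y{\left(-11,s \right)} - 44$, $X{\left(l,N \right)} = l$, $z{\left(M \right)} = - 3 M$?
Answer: $66$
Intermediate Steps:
$k{\left(s \right)} = -66$ ($k{\left(s \right)} = -22 - 44 = -66$)
$b = -66$
$- b = \left(-1\right) \left(-66\right) = 66$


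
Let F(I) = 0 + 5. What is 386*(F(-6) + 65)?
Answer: 27020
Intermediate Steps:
F(I) = 5
386*(F(-6) + 65) = 386*(5 + 65) = 386*70 = 27020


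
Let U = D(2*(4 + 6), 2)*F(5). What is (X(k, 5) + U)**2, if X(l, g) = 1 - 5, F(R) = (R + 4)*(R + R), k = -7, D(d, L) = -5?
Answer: 206116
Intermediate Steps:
F(R) = 2*R*(4 + R) (F(R) = (4 + R)*(2*R) = 2*R*(4 + R))
X(l, g) = -4
U = -450 (U = -10*5*(4 + 5) = -10*5*9 = -5*90 = -450)
(X(k, 5) + U)**2 = (-4 - 450)**2 = (-454)**2 = 206116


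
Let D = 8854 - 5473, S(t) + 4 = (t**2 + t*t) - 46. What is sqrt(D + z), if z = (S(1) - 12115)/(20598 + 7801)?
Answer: 2*sqrt(681610476386)/28399 ≈ 58.143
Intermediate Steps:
S(t) = -50 + 2*t**2 (S(t) = -4 + ((t**2 + t*t) - 46) = -4 + ((t**2 + t**2) - 46) = -4 + (2*t**2 - 46) = -4 + (-46 + 2*t**2) = -50 + 2*t**2)
z = -12163/28399 (z = ((-50 + 2*1**2) - 12115)/(20598 + 7801) = ((-50 + 2*1) - 12115)/28399 = ((-50 + 2) - 12115)*(1/28399) = (-48 - 12115)*(1/28399) = -12163*1/28399 = -12163/28399 ≈ -0.42829)
D = 3381
sqrt(D + z) = sqrt(3381 - 12163/28399) = sqrt(96004856/28399) = 2*sqrt(681610476386)/28399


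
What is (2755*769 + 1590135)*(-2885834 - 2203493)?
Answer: -18874939724710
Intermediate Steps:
(2755*769 + 1590135)*(-2885834 - 2203493) = (2118595 + 1590135)*(-5089327) = 3708730*(-5089327) = -18874939724710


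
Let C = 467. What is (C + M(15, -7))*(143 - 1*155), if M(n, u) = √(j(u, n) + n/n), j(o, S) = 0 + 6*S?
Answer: -5604 - 12*√91 ≈ -5718.5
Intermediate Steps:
j(o, S) = 6*S
M(n, u) = √(1 + 6*n) (M(n, u) = √(6*n + n/n) = √(6*n + 1) = √(1 + 6*n))
(C + M(15, -7))*(143 - 1*155) = (467 + √(1 + 6*15))*(143 - 1*155) = (467 + √(1 + 90))*(143 - 155) = (467 + √91)*(-12) = -5604 - 12*√91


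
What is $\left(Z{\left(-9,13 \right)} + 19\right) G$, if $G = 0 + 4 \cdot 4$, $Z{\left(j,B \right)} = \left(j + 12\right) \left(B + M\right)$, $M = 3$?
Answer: $1072$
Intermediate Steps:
$Z{\left(j,B \right)} = \left(3 + B\right) \left(12 + j\right)$ ($Z{\left(j,B \right)} = \left(j + 12\right) \left(B + 3\right) = \left(12 + j\right) \left(3 + B\right) = \left(3 + B\right) \left(12 + j\right)$)
$G = 16$ ($G = 0 + 16 = 16$)
$\left(Z{\left(-9,13 \right)} + 19\right) G = \left(\left(36 + 3 \left(-9\right) + 12 \cdot 13 + 13 \left(-9\right)\right) + 19\right) 16 = \left(\left(36 - 27 + 156 - 117\right) + 19\right) 16 = \left(48 + 19\right) 16 = 67 \cdot 16 = 1072$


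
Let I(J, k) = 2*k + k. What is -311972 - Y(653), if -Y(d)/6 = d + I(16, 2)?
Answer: -308018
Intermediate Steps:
I(J, k) = 3*k
Y(d) = -36 - 6*d (Y(d) = -6*(d + 3*2) = -6*(d + 6) = -6*(6 + d) = -36 - 6*d)
-311972 - Y(653) = -311972 - (-36 - 6*653) = -311972 - (-36 - 3918) = -311972 - 1*(-3954) = -311972 + 3954 = -308018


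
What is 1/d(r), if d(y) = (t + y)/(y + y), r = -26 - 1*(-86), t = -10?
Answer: 12/5 ≈ 2.4000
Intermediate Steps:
r = 60 (r = -26 + 86 = 60)
d(y) = (-10 + y)/(2*y) (d(y) = (-10 + y)/(y + y) = (-10 + y)/((2*y)) = (-10 + y)*(1/(2*y)) = (-10 + y)/(2*y))
1/d(r) = 1/((½)*(-10 + 60)/60) = 1/((½)*(1/60)*50) = 1/(5/12) = 12/5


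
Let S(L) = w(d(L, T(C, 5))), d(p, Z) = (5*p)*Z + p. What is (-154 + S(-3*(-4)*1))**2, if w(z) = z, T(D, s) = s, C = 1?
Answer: 24964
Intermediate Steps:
d(p, Z) = p + 5*Z*p (d(p, Z) = 5*Z*p + p = p + 5*Z*p)
S(L) = 26*L (S(L) = L*(1 + 5*5) = L*(1 + 25) = L*26 = 26*L)
(-154 + S(-3*(-4)*1))**2 = (-154 + 26*(-3*(-4)*1))**2 = (-154 + 26*(12*1))**2 = (-154 + 26*12)**2 = (-154 + 312)**2 = 158**2 = 24964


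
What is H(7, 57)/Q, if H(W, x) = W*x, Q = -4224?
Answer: -133/1408 ≈ -0.094460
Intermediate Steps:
H(7, 57)/Q = (7*57)/(-4224) = 399*(-1/4224) = -133/1408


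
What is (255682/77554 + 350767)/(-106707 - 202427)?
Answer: -6800909900/5993644559 ≈ -1.1347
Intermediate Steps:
(255682/77554 + 350767)/(-106707 - 202427) = (255682*(1/77554) + 350767)/(-309134) = (127841/38777 + 350767)*(-1/309134) = (13601819800/38777)*(-1/309134) = -6800909900/5993644559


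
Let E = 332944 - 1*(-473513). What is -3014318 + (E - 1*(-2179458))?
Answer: -28403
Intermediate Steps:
E = 806457 (E = 332944 + 473513 = 806457)
-3014318 + (E - 1*(-2179458)) = -3014318 + (806457 - 1*(-2179458)) = -3014318 + (806457 + 2179458) = -3014318 + 2985915 = -28403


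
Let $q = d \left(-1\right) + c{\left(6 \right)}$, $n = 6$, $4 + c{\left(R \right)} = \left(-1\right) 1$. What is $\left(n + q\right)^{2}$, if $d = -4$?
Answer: $25$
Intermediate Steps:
$c{\left(R \right)} = -5$ ($c{\left(R \right)} = -4 - 1 = -5$)
$q = -1$ ($q = \left(-4\right) \left(-1\right) - 5 = 4 - 5 = -1$)
$\left(n + q\right)^{2} = \left(6 - 1\right)^{2} = 5^{2} = 25$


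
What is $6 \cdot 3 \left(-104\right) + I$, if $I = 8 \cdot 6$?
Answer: $-1824$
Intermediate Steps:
$I = 48$
$6 \cdot 3 \left(-104\right) + I = 6 \cdot 3 \left(-104\right) + 48 = 18 \left(-104\right) + 48 = -1872 + 48 = -1824$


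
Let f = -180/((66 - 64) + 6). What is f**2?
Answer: 2025/4 ≈ 506.25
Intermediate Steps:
f = -45/2 (f = -180/(2 + 6) = -180/8 = -180*1/8 = -45/2 ≈ -22.500)
f**2 = (-45/2)**2 = 2025/4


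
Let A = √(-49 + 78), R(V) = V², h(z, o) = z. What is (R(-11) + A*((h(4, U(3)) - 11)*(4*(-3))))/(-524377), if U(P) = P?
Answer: -121/524377 - 12*√29/74911 ≈ -0.0010934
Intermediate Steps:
A = √29 ≈ 5.3852
(R(-11) + A*((h(4, U(3)) - 11)*(4*(-3))))/(-524377) = ((-11)² + √29*((4 - 11)*(4*(-3))))/(-524377) = (121 + √29*(-7*(-12)))*(-1/524377) = (121 + √29*84)*(-1/524377) = (121 + 84*√29)*(-1/524377) = -121/524377 - 12*√29/74911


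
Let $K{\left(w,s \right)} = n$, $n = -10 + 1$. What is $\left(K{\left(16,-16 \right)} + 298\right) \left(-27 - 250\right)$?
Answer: $-80053$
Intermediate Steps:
$n = -9$
$K{\left(w,s \right)} = -9$
$\left(K{\left(16,-16 \right)} + 298\right) \left(-27 - 250\right) = \left(-9 + 298\right) \left(-27 - 250\right) = 289 \left(-277\right) = -80053$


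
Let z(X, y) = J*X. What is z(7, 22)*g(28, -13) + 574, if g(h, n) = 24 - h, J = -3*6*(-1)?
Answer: 70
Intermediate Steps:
J = 18 (J = -18*(-1) = 18)
z(X, y) = 18*X
z(7, 22)*g(28, -13) + 574 = (18*7)*(24 - 1*28) + 574 = 126*(24 - 28) + 574 = 126*(-4) + 574 = -504 + 574 = 70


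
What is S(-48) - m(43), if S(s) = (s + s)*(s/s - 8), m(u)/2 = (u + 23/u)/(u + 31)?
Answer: 1067280/1591 ≈ 670.82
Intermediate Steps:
m(u) = 2*(u + 23/u)/(31 + u) (m(u) = 2*((u + 23/u)/(u + 31)) = 2*((u + 23/u)/(31 + u)) = 2*(u + 23/u)/(31 + u))
S(s) = -14*s (S(s) = (2*s)*(1 - 8) = (2*s)*(-7) = -14*s)
S(-48) - m(43) = -14*(-48) - 2*(23 + 43**2)/(43*(31 + 43)) = 672 - 2*(23 + 1849)/(43*74) = 672 - 2*1872/(43*74) = 672 - 1*1872/1591 = 672 - 1872/1591 = 1067280/1591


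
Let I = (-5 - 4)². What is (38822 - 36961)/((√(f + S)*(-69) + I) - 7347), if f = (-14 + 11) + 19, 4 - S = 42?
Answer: -2253671/8816583 + 42803*I*√22/17633166 ≈ -0.25562 + 0.011386*I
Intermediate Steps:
S = -38 (S = 4 - 1*42 = 4 - 42 = -38)
f = 16 (f = -3 + 19 = 16)
I = 81 (I = (-9)² = 81)
(38822 - 36961)/((√(f + S)*(-69) + I) - 7347) = (38822 - 36961)/((√(16 - 38)*(-69) + 81) - 7347) = 1861/((√(-22)*(-69) + 81) - 7347) = 1861/(((I*√22)*(-69) + 81) - 7347) = 1861/((-69*I*√22 + 81) - 7347) = 1861/((81 - 69*I*√22) - 7347) = 1861/(-7266 - 69*I*√22)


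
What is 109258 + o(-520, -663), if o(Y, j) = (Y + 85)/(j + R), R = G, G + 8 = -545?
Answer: 132858163/1216 ≈ 1.0926e+5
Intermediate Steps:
G = -553 (G = -8 - 545 = -553)
R = -553
o(Y, j) = (85 + Y)/(-553 + j) (o(Y, j) = (Y + 85)/(j - 553) = (85 + Y)/(-553 + j))
109258 + o(-520, -663) = 109258 + (85 - 520)/(-553 - 663) = 109258 - 435/(-1216) = 109258 - 1/1216*(-435) = 109258 + 435/1216 = 132858163/1216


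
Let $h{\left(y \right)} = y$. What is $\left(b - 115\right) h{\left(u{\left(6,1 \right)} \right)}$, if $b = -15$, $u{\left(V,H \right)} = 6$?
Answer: $-780$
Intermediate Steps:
$\left(b - 115\right) h{\left(u{\left(6,1 \right)} \right)} = \left(-15 - 115\right) 6 = \left(-130\right) 6 = -780$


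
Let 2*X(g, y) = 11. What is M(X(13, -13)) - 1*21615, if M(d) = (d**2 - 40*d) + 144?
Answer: -86643/4 ≈ -21661.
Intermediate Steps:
X(g, y) = 11/2 (X(g, y) = (1/2)*11 = 11/2)
M(d) = 144 + d**2 - 40*d
M(X(13, -13)) - 1*21615 = (144 + (11/2)**2 - 40*11/2) - 1*21615 = (144 + 121/4 - 220) - 21615 = -183/4 - 21615 = -86643/4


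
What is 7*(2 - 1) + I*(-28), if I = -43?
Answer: 1211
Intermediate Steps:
7*(2 - 1) + I*(-28) = 7*(2 - 1) - 43*(-28) = 7*1 + 1204 = 7 + 1204 = 1211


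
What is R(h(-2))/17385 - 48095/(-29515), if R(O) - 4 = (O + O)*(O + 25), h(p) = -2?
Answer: 166706851/102623655 ≈ 1.6244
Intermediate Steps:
R(O) = 4 + 2*O*(25 + O) (R(O) = 4 + (O + O)*(O + 25) = 4 + (2*O)*(25 + O) = 4 + 2*O*(25 + O))
R(h(-2))/17385 - 48095/(-29515) = (4 + 2*(-2)**2 + 50*(-2))/17385 - 48095/(-29515) = (4 + 2*4 - 100)*(1/17385) - 48095*(-1/29515) = (4 + 8 - 100)*(1/17385) + 9619/5903 = -88*1/17385 + 9619/5903 = -88/17385 + 9619/5903 = 166706851/102623655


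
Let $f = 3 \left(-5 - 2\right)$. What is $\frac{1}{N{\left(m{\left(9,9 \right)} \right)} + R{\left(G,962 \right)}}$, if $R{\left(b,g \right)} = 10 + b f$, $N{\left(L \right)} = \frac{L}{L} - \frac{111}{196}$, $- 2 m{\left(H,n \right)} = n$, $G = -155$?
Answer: $\frac{196}{640025} \approx 0.00030624$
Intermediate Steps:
$f = -21$ ($f = 3 \left(-7\right) = -21$)
$m{\left(H,n \right)} = - \frac{n}{2}$
$N{\left(L \right)} = \frac{85}{196}$ ($N{\left(L \right)} = 1 - \frac{111}{196} = \frac{85}{196}$)
$R{\left(b,g \right)} = 10 - 21 b$ ($R{\left(b,g \right)} = 10 + b \left(-21\right) = 10 - 21 b$)
$\frac{1}{N{\left(m{\left(9,9 \right)} \right)} + R{\left(G,962 \right)}} = \frac{1}{\frac{85}{196} + \left(10 - -3255\right)} = \frac{1}{\frac{85}{196} + \left(10 + 3255\right)} = \frac{1}{\frac{85}{196} + 3265} = \frac{1}{\frac{640025}{196}} = \frac{196}{640025}$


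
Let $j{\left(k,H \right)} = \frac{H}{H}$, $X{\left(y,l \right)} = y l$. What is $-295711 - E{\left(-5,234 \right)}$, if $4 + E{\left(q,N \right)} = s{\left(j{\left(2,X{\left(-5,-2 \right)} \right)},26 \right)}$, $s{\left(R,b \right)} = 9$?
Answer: $-295716$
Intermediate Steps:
$X{\left(y,l \right)} = l y$
$j{\left(k,H \right)} = 1$
$E{\left(q,N \right)} = 5$ ($E{\left(q,N \right)} = -4 + 9 = 5$)
$-295711 - E{\left(-5,234 \right)} = -295711 - 5 = -295716$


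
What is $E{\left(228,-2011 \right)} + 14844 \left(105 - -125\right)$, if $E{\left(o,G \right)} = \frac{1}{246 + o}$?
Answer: $\frac{1618292881}{474} \approx 3.4141 \cdot 10^{6}$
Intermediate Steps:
$E{\left(228,-2011 \right)} + 14844 \left(105 - -125\right) = \frac{1}{246 + 228} + 14844 \left(105 - -125\right) = \frac{1}{474} + 14844 \left(105 + 125\right) = \frac{1}{474} + 14844 \cdot 230 = \frac{1}{474} + 3414120 = \frac{1618292881}{474}$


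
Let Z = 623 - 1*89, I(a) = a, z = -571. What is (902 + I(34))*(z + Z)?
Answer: -34632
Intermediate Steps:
Z = 534 (Z = 623 - 89 = 534)
(902 + I(34))*(z + Z) = (902 + 34)*(-571 + 534) = 936*(-37) = -34632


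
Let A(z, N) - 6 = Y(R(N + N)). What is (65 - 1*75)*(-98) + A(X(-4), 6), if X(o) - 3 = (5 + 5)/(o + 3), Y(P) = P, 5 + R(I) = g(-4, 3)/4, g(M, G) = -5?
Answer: 3919/4 ≈ 979.75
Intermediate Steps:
R(I) = -25/4 (R(I) = -5 - 5/4 = -25/4)
X(o) = 3 + 10/(3 + o) (X(o) = 3 + (5 + 5)/(o + 3) = 3 + 10/(3 + o))
A(z, N) = -1/4 (A(z, N) = 6 - 25/4 = -1/4)
(65 - 1*75)*(-98) + A(X(-4), 6) = (65 - 1*75)*(-98) - 1/4 = (65 - 75)*(-98) - 1/4 = -10*(-98) - 1/4 = 980 - 1/4 = 3919/4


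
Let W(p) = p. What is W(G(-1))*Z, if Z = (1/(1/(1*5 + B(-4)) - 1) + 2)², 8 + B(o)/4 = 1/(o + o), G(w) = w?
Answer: -3481/3249 ≈ -1.0714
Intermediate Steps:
B(o) = -32 + 2/o (B(o) = -32 + 4/(o + o) = -32 + 4/((2*o)) = -32 + 4*(1/(2*o)) = -32 + 2/o)
Z = 3481/3249 (Z = (1/(1/(1*5 + (-32 + 2/(-4))) - 1) + 2)² = (1/(1/(5 + (-32 + 2*(-¼))) - 1) + 2)² = (1/(1/(5 + (-32 - ½)) - 1) + 2)² = (1/(1/(5 - 65/2) - 1) + 2)² = (1/(1/(-55/2) - 1) + 2)² = (1/(-2/55 - 1) + 2)² = (1/(-57/55) + 2)² = (-55/57 + 2)² = (59/57)² = 3481/3249 ≈ 1.0714)
W(G(-1))*Z = -1*3481/3249 = -3481/3249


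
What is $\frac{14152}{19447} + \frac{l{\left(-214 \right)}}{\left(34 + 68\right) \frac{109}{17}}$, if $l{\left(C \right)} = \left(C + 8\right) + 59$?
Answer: $\frac{2132233}{4239446} \approx 0.50295$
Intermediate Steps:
$l{\left(C \right)} = 67 + C$ ($l{\left(C \right)} = \left(8 + C\right) + 59 = 67 + C$)
$\frac{14152}{19447} + \frac{l{\left(-214 \right)}}{\left(34 + 68\right) \frac{109}{17}} = \frac{14152}{19447} + \frac{67 - 214}{\left(34 + 68\right) \frac{109}{17}} = 14152 \cdot \frac{1}{19447} - \frac{147}{102 \cdot 109 \cdot \frac{1}{17}} = \frac{14152}{19447} - \frac{147}{102 \cdot \frac{109}{17}} = \frac{14152}{19447} - \frac{147}{654} = \frac{14152}{19447} - \frac{49}{218} = \frac{2132233}{4239446}$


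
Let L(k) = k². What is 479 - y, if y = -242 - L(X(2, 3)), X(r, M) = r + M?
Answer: 746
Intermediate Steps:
X(r, M) = M + r
y = -267 (y = -242 - (3 + 2)² = -242 - 1*5² = -242 - 1*25 = -242 - 25 = -267)
479 - y = 479 - 1*(-267) = 479 + 267 = 746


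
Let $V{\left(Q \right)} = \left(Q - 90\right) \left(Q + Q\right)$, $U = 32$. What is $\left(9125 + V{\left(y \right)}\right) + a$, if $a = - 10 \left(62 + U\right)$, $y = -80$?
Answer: $35385$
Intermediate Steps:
$V{\left(Q \right)} = 2 Q \left(-90 + Q\right)$ ($V{\left(Q \right)} = \left(-90 + Q\right) 2 Q = 2 Q \left(-90 + Q\right)$)
$a = -940$ ($a = - 10 \left(62 + 32\right) = \left(-10\right) 94 = -940$)
$\left(9125 + V{\left(y \right)}\right) + a = \left(9125 + 2 \left(-80\right) \left(-90 - 80\right)\right) - 940 = \left(9125 + 2 \left(-80\right) \left(-170\right)\right) - 940 = \left(9125 + 27200\right) - 940 = 36325 - 940 = 35385$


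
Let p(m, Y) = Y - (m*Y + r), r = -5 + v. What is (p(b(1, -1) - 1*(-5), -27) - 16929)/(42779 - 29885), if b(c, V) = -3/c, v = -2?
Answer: -16895/12894 ≈ -1.3103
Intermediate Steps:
r = -7 (r = -5 - 2 = -7)
p(m, Y) = 7 + Y - Y*m (p(m, Y) = Y - (m*Y - 7) = Y - (Y*m - 7) = Y - (-7 + Y*m) = Y + (7 - Y*m) = 7 + Y - Y*m)
(p(b(1, -1) - 1*(-5), -27) - 16929)/(42779 - 29885) = ((7 - 27 - 1*(-27)*(-3/1 - 1*(-5))) - 16929)/(42779 - 29885) = ((7 - 27 - 1*(-27)*(-3*1 + 5)) - 16929)/12894 = ((7 - 27 - 1*(-27)*(-3 + 5)) - 16929)*(1/12894) = ((7 - 27 - 1*(-27)*2) - 16929)*(1/12894) = ((7 - 27 + 54) - 16929)*(1/12894) = (34 - 16929)*(1/12894) = -16895*1/12894 = -16895/12894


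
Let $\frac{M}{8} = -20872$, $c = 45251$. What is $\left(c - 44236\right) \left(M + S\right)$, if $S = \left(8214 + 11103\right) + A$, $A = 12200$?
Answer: $-137490885$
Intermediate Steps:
$M = -166976$ ($M = 8 \left(-20872\right) = -166976$)
$S = 31517$ ($S = \left(8214 + 11103\right) + 12200 = 19317 + 12200 = 31517$)
$\left(c - 44236\right) \left(M + S\right) = \left(45251 - 44236\right) \left(-166976 + 31517\right) = 1015 \left(-135459\right) = -137490885$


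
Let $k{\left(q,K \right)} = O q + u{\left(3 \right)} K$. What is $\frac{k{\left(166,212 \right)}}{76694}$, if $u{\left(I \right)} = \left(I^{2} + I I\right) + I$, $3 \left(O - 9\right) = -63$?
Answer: $\frac{1230}{38347} \approx 0.032076$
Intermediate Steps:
$O = -12$ ($O = 9 + \frac{1}{3} \left(-63\right) = 9 - 21 = -12$)
$u{\left(I \right)} = I + 2 I^{2}$ ($u{\left(I \right)} = \left(I^{2} + I^{2}\right) + I = 2 I^{2} + I = I + 2 I^{2}$)
$k{\left(q,K \right)} = - 12 q + 21 K$ ($k{\left(q,K \right)} = - 12 q + 3 \left(1 + 2 \cdot 3\right) K = - 12 q + 3 \left(1 + 6\right) K = - 12 q + 3 \cdot 7 K = - 12 q + 21 K$)
$\frac{k{\left(166,212 \right)}}{76694} = \frac{\left(-12\right) 166 + 21 \cdot 212}{76694} = \left(-1992 + 4452\right) \frac{1}{76694} = 2460 \cdot \frac{1}{76694} = \frac{1230}{38347}$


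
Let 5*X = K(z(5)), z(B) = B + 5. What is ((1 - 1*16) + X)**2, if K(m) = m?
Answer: 169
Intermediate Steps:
z(B) = 5 + B
X = 2 (X = (5 + 5)/5 = (1/5)*10 = 2)
((1 - 1*16) + X)**2 = ((1 - 1*16) + 2)**2 = ((1 - 16) + 2)**2 = (-15 + 2)**2 = (-13)**2 = 169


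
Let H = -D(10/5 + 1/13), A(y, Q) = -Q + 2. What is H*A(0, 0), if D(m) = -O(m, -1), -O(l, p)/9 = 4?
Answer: -72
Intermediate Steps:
O(l, p) = -36 (O(l, p) = -9*4 = -36)
A(y, Q) = 2 - Q
D(m) = 36 (D(m) = -1*(-36) = 36)
H = -36 (H = -1*36 = -36)
H*A(0, 0) = -36*(2 - 1*0) = -36*(2 + 0) = -36*2 = -72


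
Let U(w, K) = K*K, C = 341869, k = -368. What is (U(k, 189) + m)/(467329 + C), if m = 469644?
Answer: 505365/809198 ≈ 0.62453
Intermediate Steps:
U(w, K) = K²
(U(k, 189) + m)/(467329 + C) = (189² + 469644)/(467329 + 341869) = (35721 + 469644)/809198 = 505365*(1/809198) = 505365/809198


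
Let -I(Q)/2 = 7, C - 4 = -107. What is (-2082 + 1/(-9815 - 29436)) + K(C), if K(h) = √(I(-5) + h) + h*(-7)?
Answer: -53420612/39251 + 3*I*√13 ≈ -1361.0 + 10.817*I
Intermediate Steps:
C = -103 (C = 4 - 107 = -103)
I(Q) = -14 (I(Q) = -2*7 = -14)
K(h) = √(-14 + h) - 7*h (K(h) = √(-14 + h) + h*(-7) = √(-14 + h) - 7*h)
(-2082 + 1/(-9815 - 29436)) + K(C) = (-2082 + 1/(-9815 - 29436)) + (√(-14 - 103) - 7*(-103)) = (-2082 + 1/(-39251)) + (√(-117) + 721) = (-2082 - 1/39251) + (3*I*√13 + 721) = -81720583/39251 + (721 + 3*I*√13) = -53420612/39251 + 3*I*√13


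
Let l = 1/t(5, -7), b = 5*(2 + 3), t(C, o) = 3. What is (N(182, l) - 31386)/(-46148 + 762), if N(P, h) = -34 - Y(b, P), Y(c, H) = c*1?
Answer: 31445/45386 ≈ 0.69283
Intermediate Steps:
b = 25 (b = 5*5 = 25)
l = 1/3 ≈ 0.33333
Y(c, H) = c
N(P, h) = -59 (N(P, h) = -34 - 1*25 = -34 - 25 = -59)
(N(182, l) - 31386)/(-46148 + 762) = (-59 - 31386)/(-46148 + 762) = -31445/(-45386) = -31445*(-1/45386) = 31445/45386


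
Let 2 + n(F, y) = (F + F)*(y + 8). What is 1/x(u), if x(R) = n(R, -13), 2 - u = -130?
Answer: -1/1322 ≈ -0.00075643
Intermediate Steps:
u = 132 (u = 2 - 1*(-130) = 2 + 130 = 132)
n(F, y) = -2 + 2*F*(8 + y) (n(F, y) = -2 + (F + F)*(y + 8) = -2 + (2*F)*(8 + y) = -2 + 2*F*(8 + y))
x(R) = -2 - 10*R (x(R) = -2 + 16*R + 2*R*(-13) = -2 + 16*R - 26*R = -2 - 10*R)
1/x(u) = 1/(-2 - 10*132) = 1/(-2 - 1320) = 1/(-1322) = -1/1322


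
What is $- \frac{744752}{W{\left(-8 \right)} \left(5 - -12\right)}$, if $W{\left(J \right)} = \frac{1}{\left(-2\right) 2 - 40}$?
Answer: $\frac{32769088}{17} \approx 1.9276 \cdot 10^{6}$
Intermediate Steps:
$W{\left(J \right)} = - \frac{1}{44}$ ($W{\left(J \right)} = \frac{1}{-4 - 40} = \frac{1}{-44} = - \frac{1}{44}$)
$- \frac{744752}{W{\left(-8 \right)} \left(5 - -12\right)} = - \frac{744752}{\left(- \frac{1}{44}\right) \left(5 - -12\right)} = - \frac{744752}{\left(- \frac{1}{44}\right) \left(5 + 12\right)} = - \frac{744752}{\left(- \frac{1}{44}\right) 17} = - \frac{744752}{- \frac{17}{44}} = \left(-744752\right) \left(- \frac{44}{17}\right) = \frac{32769088}{17}$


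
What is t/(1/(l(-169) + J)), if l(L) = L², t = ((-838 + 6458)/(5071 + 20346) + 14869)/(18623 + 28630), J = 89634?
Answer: 6381364816805/171575643 ≈ 37193.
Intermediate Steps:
t = 377930993/1201029501 (t = (5620/25417 + 14869)/47253 = (5620*(1/25417) + 14869)*(1/47253) = (5620/25417 + 14869)*(1/47253) = (377930993/25417)*(1/47253) = 377930993/1201029501 ≈ 0.31467)
t/(1/(l(-169) + J)) = 377930993/(1201029501*(1/((-169)² + 89634))) = 377930993/(1201029501*(1/(28561 + 89634))) = 377930993/(1201029501*(1/118195)) = (377930993/1201029501)*118195 = 6381364816805/171575643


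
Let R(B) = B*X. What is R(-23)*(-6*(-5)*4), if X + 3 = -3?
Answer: 16560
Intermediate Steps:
X = -6 (X = -3 - 3 = -6)
R(B) = -6*B (R(B) = B*(-6) = -6*B)
R(-23)*(-6*(-5)*4) = (-6*(-23))*(-6*(-5)*4) = 138*(30*4) = 138*120 = 16560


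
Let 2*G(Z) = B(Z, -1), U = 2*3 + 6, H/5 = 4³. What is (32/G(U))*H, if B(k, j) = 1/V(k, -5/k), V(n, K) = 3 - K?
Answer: 209920/3 ≈ 69973.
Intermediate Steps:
H = 320 (H = 5*4³ = 5*64 = 320)
U = 12 (U = 6 + 6 = 12)
B(k, j) = 1/(3 + 5/k) (B(k, j) = 1/(3 - (-5)/k) = 1/(3 + 5/k))
G(Z) = Z/(2*(5 + 3*Z)) (G(Z) = (Z/(5 + 3*Z))/2 = Z/(2*(5 + 3*Z)))
(32/G(U))*H = (32/(((½)*12/(5 + 3*12))))*320 = (32/(((½)*12/(5 + 36))))*320 = (32/(((½)*12/41)))*320 = (32/(((½)*12*(1/41))))*320 = (32/(6/41))*320 = (32*(41/6))*320 = (656/3)*320 = 209920/3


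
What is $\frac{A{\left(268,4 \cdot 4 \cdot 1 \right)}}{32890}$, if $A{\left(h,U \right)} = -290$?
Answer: $- \frac{29}{3289} \approx -0.0088173$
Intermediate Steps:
$\frac{A{\left(268,4 \cdot 4 \cdot 1 \right)}}{32890} = - \frac{290}{32890} = \left(-290\right) \frac{1}{32890} = - \frac{29}{3289}$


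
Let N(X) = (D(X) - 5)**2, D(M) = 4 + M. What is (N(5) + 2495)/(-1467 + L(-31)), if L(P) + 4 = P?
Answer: -2511/1502 ≈ -1.6718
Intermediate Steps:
L(P) = -4 + P
N(X) = (-1 + X)**2 (N(X) = ((4 + X) - 5)**2 = (-1 + X)**2)
(N(5) + 2495)/(-1467 + L(-31)) = ((-1 + 5)**2 + 2495)/(-1467 + (-4 - 31)) = (4**2 + 2495)/(-1467 - 35) = (16 + 2495)/(-1502) = 2511*(-1/1502) = -2511/1502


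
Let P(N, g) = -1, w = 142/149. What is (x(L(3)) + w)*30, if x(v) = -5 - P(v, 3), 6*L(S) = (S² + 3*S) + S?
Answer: -13620/149 ≈ -91.409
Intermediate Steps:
w = 142/149 (w = 142*(1/149) = 142/149 ≈ 0.95302)
L(S) = S²/6 + 2*S/3 (L(S) = ((S² + 3*S) + S)/6 = (S² + 4*S)/6 = S²/6 + 2*S/3)
x(v) = -4 (x(v) = -5 - 1*(-1) = -5 + 1 = -4)
(x(L(3)) + w)*30 = (-4 + 142/149)*30 = -454/149*30 = -13620/149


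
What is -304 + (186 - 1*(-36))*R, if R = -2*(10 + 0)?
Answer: -4744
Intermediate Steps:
R = -20 (R = -2*10 = -20)
-304 + (186 - 1*(-36))*R = -304 + (186 - 1*(-36))*(-20) = -304 + (186 + 36)*(-20) = -304 + 222*(-20) = -304 - 4440 = -4744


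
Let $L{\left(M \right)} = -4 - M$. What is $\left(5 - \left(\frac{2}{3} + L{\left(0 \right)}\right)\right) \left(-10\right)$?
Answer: $- \frac{250}{3} \approx -83.333$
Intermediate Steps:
$\left(5 - \left(\frac{2}{3} + L{\left(0 \right)}\right)\right) \left(-10\right) = \left(5 - \left(-4 + 0 + \frac{2}{3}\right)\right) \left(-10\right) = \left(5 + \left(4 \left(- \frac{1}{6}\right) - \left(-4 + 0\right)\right)\right) \left(-10\right) = \left(5 - - \frac{10}{3}\right) \left(-10\right) = \left(5 + \left(- \frac{2}{3} + 4\right)\right) \left(-10\right) = \left(5 + \frac{10}{3}\right) \left(-10\right) = \frac{25}{3} \left(-10\right) = - \frac{250}{3}$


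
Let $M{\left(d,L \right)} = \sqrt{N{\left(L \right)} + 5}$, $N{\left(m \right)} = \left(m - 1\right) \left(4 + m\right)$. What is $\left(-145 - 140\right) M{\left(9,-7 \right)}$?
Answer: $- 285 \sqrt{29} \approx -1534.8$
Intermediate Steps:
$N{\left(m \right)} = \left(-1 + m\right) \left(4 + m\right)$
$M{\left(d,L \right)} = \sqrt{1 + L^{2} + 3 L}$ ($M{\left(d,L \right)} = \sqrt{\left(-4 + L^{2} + 3 L\right) + 5} = \sqrt{1 + L^{2} + 3 L}$)
$\left(-145 - 140\right) M{\left(9,-7 \right)} = \left(-145 - 140\right) \sqrt{1 + \left(-7\right)^{2} + 3 \left(-7\right)} = - 285 \sqrt{1 + 49 - 21} = - 285 \sqrt{29}$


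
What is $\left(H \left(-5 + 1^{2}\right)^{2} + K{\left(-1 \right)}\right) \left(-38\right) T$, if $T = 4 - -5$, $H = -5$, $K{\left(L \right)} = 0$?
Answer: $27360$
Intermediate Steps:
$T = 9$ ($T = 4 + 5 = 9$)
$\left(H \left(-5 + 1^{2}\right)^{2} + K{\left(-1 \right)}\right) \left(-38\right) T = \left(- 5 \left(-5 + 1^{2}\right)^{2} + 0\right) \left(-38\right) 9 = \left(- 5 \left(-5 + 1\right)^{2} + 0\right) \left(-38\right) 9 = \left(- 5 \left(-4\right)^{2} + 0\right) \left(-38\right) 9 = \left(\left(-5\right) 16 + 0\right) \left(-38\right) 9 = \left(-80 + 0\right) \left(-38\right) 9 = \left(-80\right) \left(-38\right) 9 = 3040 \cdot 9 = 27360$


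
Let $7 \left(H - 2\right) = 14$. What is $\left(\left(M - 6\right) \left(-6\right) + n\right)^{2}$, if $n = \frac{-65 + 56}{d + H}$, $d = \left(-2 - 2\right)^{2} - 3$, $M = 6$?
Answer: $\frac{81}{289} \approx 0.28028$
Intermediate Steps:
$H = 4$ ($H = 2 + \frac{1}{7} \cdot 14 = 2 + 2 = 4$)
$d = 13$ ($d = \left(-4\right)^{2} - 3 = 16 - 3 = 13$)
$n = - \frac{9}{17}$ ($n = \frac{-65 + 56}{13 + 4} = - \frac{9}{17} \approx -0.52941$)
$\left(\left(M - 6\right) \left(-6\right) + n\right)^{2} = \left(\left(6 - 6\right) \left(-6\right) - \frac{9}{17}\right)^{2} = \left(0 \left(-6\right) - \frac{9}{17}\right)^{2} = \left(0 - \frac{9}{17}\right)^{2} = \left(- \frac{9}{17}\right)^{2} = \frac{81}{289}$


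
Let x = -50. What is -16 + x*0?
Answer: -16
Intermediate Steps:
-16 + x*0 = -16 - 50*0 = -16 + 0 = -16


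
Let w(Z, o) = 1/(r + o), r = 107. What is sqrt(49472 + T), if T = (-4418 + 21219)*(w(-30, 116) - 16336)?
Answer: I*sqrt(13646213892433)/223 ≈ 16565.0*I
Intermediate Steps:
w(Z, o) = 1/(107 + o)
T = -61204816527/223 (T = (-4418 + 21219)*(1/(107 + 116) - 16336) = 16801*(1/223 - 16336) = 16801*(-3642927/223) = -61204816527/223 ≈ -2.7446e+8)
sqrt(49472 + T) = sqrt(49472 - 61204816527/223) = sqrt(-61193784271/223) = I*sqrt(13646213892433)/223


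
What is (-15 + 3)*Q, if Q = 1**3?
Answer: -12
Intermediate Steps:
Q = 1
(-15 + 3)*Q = (-15 + 3)*1 = -12*1 = -12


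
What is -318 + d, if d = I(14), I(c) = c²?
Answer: -122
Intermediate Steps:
d = 196 (d = 14² = 196)
-318 + d = -318 + 196 = -122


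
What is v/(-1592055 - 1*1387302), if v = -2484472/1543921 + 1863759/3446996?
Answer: 5686468387073/15855808768765903812 ≈ 3.5864e-7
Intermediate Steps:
v = -5686468387073/5321889511316 (v = -2484472*1/1543921 + 1863759*(1/3446996) = -2484472/1543921 + 1863759/3446996 = -5686468387073/5321889511316 ≈ -1.0685)
v/(-1592055 - 1*1387302) = -5686468387073/(5321889511316*(-1592055 - 1*1387302)) = -5686468387073/(5321889511316*(-1592055 - 1387302)) = -5686468387073/5321889511316/(-2979357) = -5686468387073/5321889511316*(-1/2979357) = 5686468387073/15855808768765903812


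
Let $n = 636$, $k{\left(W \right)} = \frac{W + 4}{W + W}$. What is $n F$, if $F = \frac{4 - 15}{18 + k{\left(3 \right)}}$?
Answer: $- \frac{41976}{115} \approx -365.01$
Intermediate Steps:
$k{\left(W \right)} = \frac{4 + W}{2 W}$
$F = - \frac{66}{115}$ ($F = \frac{4 - 15}{18 + \frac{4 + 3}{2 \cdot 3}} = - \frac{11}{18 + \frac{1}{2} \cdot \frac{1}{3} \cdot 7} = - \frac{11}{18 + \frac{7}{6}} = - \frac{11}{\frac{115}{6}} = \left(-11\right) \frac{6}{115} = - \frac{66}{115} \approx -0.57391$)
$n F = 636 \left(- \frac{66}{115}\right) = - \frac{41976}{115}$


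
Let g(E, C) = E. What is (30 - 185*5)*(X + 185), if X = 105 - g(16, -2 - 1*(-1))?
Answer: -245230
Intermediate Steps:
X = 89 (X = 105 - 1*16 = 105 - 16 = 89)
(30 - 185*5)*(X + 185) = (30 - 185*5)*(89 + 185) = (30 - 925)*274 = -895*274 = -245230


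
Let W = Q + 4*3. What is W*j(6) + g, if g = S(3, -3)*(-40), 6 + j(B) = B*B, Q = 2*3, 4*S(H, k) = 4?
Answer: 500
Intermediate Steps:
S(H, k) = 1 (S(H, k) = (¼)*4 = 1)
Q = 6
j(B) = -6 + B² (j(B) = -6 + B*B = -6 + B²)
W = 18 (W = 6 + 4*3 = 6 + 12 = 18)
g = -40 (g = 1*(-40) = -40)
W*j(6) + g = 18*(-6 + 6²) - 40 = 18*(-6 + 36) - 40 = 18*30 - 40 = 540 - 40 = 500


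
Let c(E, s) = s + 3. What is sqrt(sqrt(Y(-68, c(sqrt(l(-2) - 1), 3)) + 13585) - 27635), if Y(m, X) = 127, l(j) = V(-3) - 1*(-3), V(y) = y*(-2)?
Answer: sqrt(-27635 + 4*sqrt(857)) ≈ 165.89*I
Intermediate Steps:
V(y) = -2*y
l(j) = 9 (l(j) = -2*(-3) - 1*(-3) = 6 + 3 = 9)
c(E, s) = 3 + s
sqrt(sqrt(Y(-68, c(sqrt(l(-2) - 1), 3)) + 13585) - 27635) = sqrt(sqrt(127 + 13585) - 27635) = sqrt(sqrt(13712) - 27635) = sqrt(4*sqrt(857) - 27635) = sqrt(-27635 + 4*sqrt(857))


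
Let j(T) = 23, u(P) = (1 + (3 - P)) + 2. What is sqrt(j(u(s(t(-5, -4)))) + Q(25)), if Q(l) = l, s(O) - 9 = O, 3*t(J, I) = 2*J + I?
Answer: 4*sqrt(3) ≈ 6.9282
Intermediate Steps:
t(J, I) = I/3 + 2*J/3 (t(J, I) = (2*J + I)/3 = (I + 2*J)/3 = I/3 + 2*J/3)
s(O) = 9 + O
u(P) = 6 - P (u(P) = (4 - P) + 2 = 6 - P)
sqrt(j(u(s(t(-5, -4)))) + Q(25)) = sqrt(23 + 25) = sqrt(48) = 4*sqrt(3)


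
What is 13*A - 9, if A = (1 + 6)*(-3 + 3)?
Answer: -9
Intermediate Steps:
A = 0 (A = 7*0 = 0)
13*A - 9 = 13*0 - 9 = 0 - 9 = -9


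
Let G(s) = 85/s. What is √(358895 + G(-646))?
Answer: √518244190/38 ≈ 599.08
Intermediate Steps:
√(358895 + G(-646)) = √(358895 + 85/(-646)) = √(358895 + 85*(-1/646)) = √(358895 - 5/38) = √(13638005/38) = √518244190/38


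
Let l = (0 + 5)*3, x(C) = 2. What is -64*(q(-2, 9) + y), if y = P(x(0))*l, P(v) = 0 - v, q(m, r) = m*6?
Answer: 2688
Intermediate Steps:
q(m, r) = 6*m
P(v) = -v
l = 15 (l = 5*3 = 15)
y = -30 (y = -1*2*15 = -2*15 = -30)
-64*(q(-2, 9) + y) = -64*(6*(-2) - 30) = -64*(-12 - 30) = -64*(-42) = 2688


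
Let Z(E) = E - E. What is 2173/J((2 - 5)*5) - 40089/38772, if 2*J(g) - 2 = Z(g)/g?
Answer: 28070489/12924 ≈ 2172.0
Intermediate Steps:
Z(E) = 0
J(g) = 1 (J(g) = 1 + (0/g)/2 = 1 + (1/2)*0 = 1 + 0 = 1)
2173/J((2 - 5)*5) - 40089/38772 = 2173/1 - 40089/38772 = 2173*1 - 40089*1/38772 = 2173 - 13363/12924 = 28070489/12924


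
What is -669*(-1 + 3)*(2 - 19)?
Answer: 22746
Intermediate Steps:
-669*(-1 + 3)*(2 - 19) = -1338*(-17) = -669*(-34) = 22746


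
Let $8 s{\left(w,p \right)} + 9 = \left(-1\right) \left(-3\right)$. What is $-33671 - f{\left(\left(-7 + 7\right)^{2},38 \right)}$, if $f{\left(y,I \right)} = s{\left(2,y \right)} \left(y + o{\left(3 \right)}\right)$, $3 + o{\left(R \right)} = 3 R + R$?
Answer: $- \frac{134657}{4} \approx -33664.0$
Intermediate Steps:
$s{\left(w,p \right)} = - \frac{3}{4}$ ($s{\left(w,p \right)} = - \frac{9}{8} + \frac{\left(-1\right) \left(-3\right)}{8} = - \frac{9}{8} + \frac{1}{8} \cdot 3 = - \frac{9}{8} + \frac{3}{8} = - \frac{3}{4}$)
$o{\left(R \right)} = -3 + 4 R$ ($o{\left(R \right)} = -3 + \left(3 R + R\right) = -3 + 4 R$)
$f{\left(y,I \right)} = - \frac{27}{4} - \frac{3 y}{4}$ ($f{\left(y,I \right)} = - \frac{3 \left(y + \left(-3 + 4 \cdot 3\right)\right)}{4} = - \frac{3 \left(y + \left(-3 + 12\right)\right)}{4} = - \frac{3 \left(y + 9\right)}{4} = - \frac{3 \left(9 + y\right)}{4} = - \frac{27}{4} - \frac{3 y}{4}$)
$-33671 - f{\left(\left(-7 + 7\right)^{2},38 \right)} = -33671 - \left(- \frac{27}{4} - \frac{3 \left(-7 + 7\right)^{2}}{4}\right) = -33671 - \left(- \frac{27}{4} - \frac{3 \cdot 0^{2}}{4}\right) = -33671 - \left(- \frac{27}{4} - 0\right) = -33671 - \left(- \frac{27}{4} + 0\right) = -33671 - - \frac{27}{4} = -33671 + \frac{27}{4} = - \frac{134657}{4}$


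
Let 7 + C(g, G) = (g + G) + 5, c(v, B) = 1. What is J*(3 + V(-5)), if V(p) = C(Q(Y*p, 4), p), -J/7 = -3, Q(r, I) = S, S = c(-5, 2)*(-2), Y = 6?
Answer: -126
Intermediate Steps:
S = -2 (S = 1*(-2) = -2)
Q(r, I) = -2
J = 21 (J = -7*(-3) = 21)
C(g, G) = -2 + G + g (C(g, G) = -7 + ((g + G) + 5) = -7 + ((G + g) + 5) = -7 + (5 + G + g) = -2 + G + g)
V(p) = -4 + p (V(p) = -2 + p - 2 = -4 + p)
J*(3 + V(-5)) = 21*(3 + (-4 - 5)) = 21*(3 - 9) = 21*(-6) = -126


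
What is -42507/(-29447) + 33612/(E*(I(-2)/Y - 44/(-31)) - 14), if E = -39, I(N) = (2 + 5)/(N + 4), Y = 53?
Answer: -3242345563263/6960181261 ≈ -465.84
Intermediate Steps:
I(N) = 7/(4 + N)
-42507/(-29447) + 33612/(E*(I(-2)/Y - 44/(-31)) - 14) = -42507/(-29447) + 33612/(-39*((7/(4 - 2))/53 - 44/(-31)) - 14) = -42507*(-1/29447) + 33612/(-39*((7/2)*(1/53) - 44*(-1/31)) - 14) = 42507/29447 + 33612/(-39*((7*(½))*(1/53) + 44/31) - 14) = 42507/29447 + 33612/(-39*((7/2)*(1/53) + 44/31) - 14) = 42507/29447 + 33612/(-39*(7/106 + 44/31) - 14) = 42507/29447 + 33612/(-39*4881/3286 - 14) = 42507/29447 + 33612/(-190359/3286 - 14) = 42507/29447 + 33612/(-236363/3286) = 42507/29447 + 33612*(-3286/236363) = 42507/29447 - 110449032/236363 = -3242345563263/6960181261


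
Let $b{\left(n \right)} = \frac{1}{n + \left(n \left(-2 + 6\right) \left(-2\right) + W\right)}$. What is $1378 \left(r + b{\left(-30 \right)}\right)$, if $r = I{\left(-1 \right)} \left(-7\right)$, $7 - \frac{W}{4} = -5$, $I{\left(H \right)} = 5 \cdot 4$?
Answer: $- \frac{24885991}{129} \approx -1.9291 \cdot 10^{5}$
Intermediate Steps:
$I{\left(H \right)} = 20$
$W = 48$ ($W = 28 - -20 = 28 + 20 = 48$)
$r = -140$ ($r = 20 \left(-7\right) = -140$)
$b{\left(n \right)} = \frac{1}{48 - 7 n}$ ($b{\left(n \right)} = \frac{1}{n + \left(n \left(-2 + 6\right) \left(-2\right) + 48\right)} = \frac{1}{n + \left(n 4 \left(-2\right) + 48\right)} = \frac{1}{n + \left(n \left(-8\right) + 48\right)} = \frac{1}{n - \left(-48 + 8 n\right)} = \frac{1}{48 - 7 n}$)
$1378 \left(r + b{\left(-30 \right)}\right) = 1378 \left(-140 - \frac{1}{-48 + 7 \left(-30\right)}\right) = 1378 \left(-140 - \frac{1}{-48 - 210}\right) = 1378 \left(-140 - \frac{1}{-258}\right) = 1378 \left(-140 - - \frac{1}{258}\right) = 1378 \left(-140 + \frac{1}{258}\right) = 1378 \left(- \frac{36119}{258}\right) = - \frac{24885991}{129}$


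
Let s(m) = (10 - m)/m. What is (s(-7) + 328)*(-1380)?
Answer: -3145020/7 ≈ -4.4929e+5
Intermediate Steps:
s(m) = (10 - m)/m
(s(-7) + 328)*(-1380) = ((10 - 1*(-7))/(-7) + 328)*(-1380) = (-(10 + 7)/7 + 328)*(-1380) = (-⅐*17 + 328)*(-1380) = (-17/7 + 328)*(-1380) = (2279/7)*(-1380) = -3145020/7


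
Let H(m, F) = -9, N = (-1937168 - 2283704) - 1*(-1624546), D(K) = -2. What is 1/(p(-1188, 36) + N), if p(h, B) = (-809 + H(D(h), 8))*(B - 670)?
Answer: -1/2077714 ≈ -4.8130e-7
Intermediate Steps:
N = -2596326 (N = -4220872 + 1624546 = -2596326)
p(h, B) = 548060 - 818*B (p(h, B) = (-809 - 9)*(B - 670) = -818*(-670 + B) = 548060 - 818*B)
1/(p(-1188, 36) + N) = 1/((548060 - 818*36) - 2596326) = 1/((548060 - 29448) - 2596326) = 1/(518612 - 2596326) = 1/(-2077714) = -1/2077714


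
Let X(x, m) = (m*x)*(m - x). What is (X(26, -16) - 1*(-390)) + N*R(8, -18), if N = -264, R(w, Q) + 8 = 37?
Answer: 10206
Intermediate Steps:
X(x, m) = m*x*(m - x)
R(w, Q) = 29 (R(w, Q) = -8 + 37 = 29)
(X(26, -16) - 1*(-390)) + N*R(8, -18) = (-16*26*(-16 - 1*26) - 1*(-390)) - 264*29 = (-16*26*(-16 - 26) + 390) - 7656 = (-16*26*(-42) + 390) - 7656 = (17472 + 390) - 7656 = 17862 - 7656 = 10206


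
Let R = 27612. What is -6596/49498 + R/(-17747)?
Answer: -741898994/439220503 ≈ -1.6891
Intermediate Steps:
-6596/49498 + R/(-17747) = -6596/49498 + 27612/(-17747) = -6596*1/49498 + 27612*(-1/17747) = -3298/24749 - 27612/17747 = -741898994/439220503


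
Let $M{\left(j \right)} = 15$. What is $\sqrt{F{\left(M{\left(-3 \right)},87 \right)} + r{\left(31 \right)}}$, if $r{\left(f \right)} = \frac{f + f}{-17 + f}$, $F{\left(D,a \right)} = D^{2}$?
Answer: $\frac{\sqrt{11242}}{7} \approx 15.147$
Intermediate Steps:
$r{\left(f \right)} = \frac{2 f}{-17 + f}$
$\sqrt{F{\left(M{\left(-3 \right)},87 \right)} + r{\left(31 \right)}} = \sqrt{15^{2} + 2 \cdot 31 \frac{1}{-17 + 31}} = \sqrt{225 + 2 \cdot 31 \cdot \frac{1}{14}} = \sqrt{225 + \frac{31}{7}} = \sqrt{\frac{1606}{7}} = \frac{\sqrt{11242}}{7}$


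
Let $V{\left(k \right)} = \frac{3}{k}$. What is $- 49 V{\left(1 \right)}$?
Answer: $-147$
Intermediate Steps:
$- 49 V{\left(1 \right)} = - 49 \cdot \frac{3}{1} = - 49 \cdot 3 \cdot 1 = \left(-49\right) 3 = -147$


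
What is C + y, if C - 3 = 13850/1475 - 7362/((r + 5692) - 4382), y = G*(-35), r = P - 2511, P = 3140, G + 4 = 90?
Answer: -343363959/114401 ≈ -3001.4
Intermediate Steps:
G = 86 (G = -4 + 90 = 86)
r = 629 (r = 3140 - 2511 = 629)
y = -3010 (y = 86*(-35) = -3010)
C = 983051/114401 (C = 3 + (13850/1475 - 7362/((629 + 5692) - 4382)) = 3 + (13850*(1/1475) - 7362/(6321 - 4382)) = 3 + (554/59 - 7362/1939) = 3 + 639848/114401 = 983051/114401 ≈ 8.5930)
C + y = 983051/114401 - 3010 = -343363959/114401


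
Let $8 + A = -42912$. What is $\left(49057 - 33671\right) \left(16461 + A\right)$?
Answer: $-407098174$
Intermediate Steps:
$A = -42920$ ($A = -8 - 42912 = -42920$)
$\left(49057 - 33671\right) \left(16461 + A\right) = \left(49057 - 33671\right) \left(16461 - 42920\right) = 15386 \left(-26459\right) = -407098174$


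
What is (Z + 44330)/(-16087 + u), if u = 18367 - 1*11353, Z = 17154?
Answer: -61484/9073 ≈ -6.7766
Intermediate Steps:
u = 7014 (u = 18367 - 11353 = 7014)
(Z + 44330)/(-16087 + u) = (17154 + 44330)/(-16087 + 7014) = 61484/(-9073) = 61484*(-1/9073) = -61484/9073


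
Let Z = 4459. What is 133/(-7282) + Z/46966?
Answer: 6555990/85501603 ≈ 0.076677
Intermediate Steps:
133/(-7282) + Z/46966 = 133/(-7282) + 4459/46966 = 133*(-1/7282) + 4459*(1/46966) = -133/7282 + 4459/46966 = 6555990/85501603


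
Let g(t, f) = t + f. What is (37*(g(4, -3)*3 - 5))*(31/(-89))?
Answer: 2294/89 ≈ 25.775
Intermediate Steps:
g(t, f) = f + t
(37*(g(4, -3)*3 - 5))*(31/(-89)) = (37*((-3 + 4)*3 - 5))*(31/(-89)) = (37*(1*3 - 5))*(31*(-1/89)) = (37*(3 - 5))*(-31/89) = (37*(-2))*(-31/89) = -74*(-31/89) = 2294/89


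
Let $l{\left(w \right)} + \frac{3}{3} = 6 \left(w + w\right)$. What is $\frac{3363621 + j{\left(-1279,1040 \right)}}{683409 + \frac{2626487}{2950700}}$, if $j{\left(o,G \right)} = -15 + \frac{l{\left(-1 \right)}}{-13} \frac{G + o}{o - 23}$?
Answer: $\frac{6461170290562850}{1312765953374337} \approx 4.9218$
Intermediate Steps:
$l{\left(w \right)} = -1 + 12 w$ ($l{\left(w \right)} = -1 + 6 \left(w + w\right) = -1 + 6 \cdot 2 w = -1 + 12 w$)
$j{\left(o,G \right)} = -15 + \frac{G + o}{-23 + o}$ ($j{\left(o,G \right)} = -15 + \frac{-1 + 12 \left(-1\right)}{-13} \frac{G + o}{o - 23} = -15 + \left(-1 - 12\right) \left(- \frac{1}{13}\right) \frac{G + o}{-23 + o} = -15 + \left(-13\right) \left(- \frac{1}{13}\right) \frac{G + o}{-23 + o} = -15 + 1 \frac{G + o}{-23 + o} = -15 + \frac{G + o}{-23 + o}$)
$\frac{3363621 + j{\left(-1279,1040 \right)}}{683409 + \frac{2626487}{2950700}} = \frac{3363621 + \frac{345 + 1040 - -17906}{-23 - 1279}}{683409 + \frac{2626487}{2950700}} = \frac{3363621 + \frac{345 + 1040 + 17906}{-1302}}{683409 + 2626487 \cdot \frac{1}{2950700}} = \frac{3363621 - \frac{19291}{1302}}{683409 + \frac{2626487}{2950700}} = \frac{3363621 - \frac{19291}{1302}}{\frac{2016537562787}{2950700}} = \frac{4379415251}{1302} \cdot \frac{2950700}{2016537562787} = \frac{6461170290562850}{1312765953374337}$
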